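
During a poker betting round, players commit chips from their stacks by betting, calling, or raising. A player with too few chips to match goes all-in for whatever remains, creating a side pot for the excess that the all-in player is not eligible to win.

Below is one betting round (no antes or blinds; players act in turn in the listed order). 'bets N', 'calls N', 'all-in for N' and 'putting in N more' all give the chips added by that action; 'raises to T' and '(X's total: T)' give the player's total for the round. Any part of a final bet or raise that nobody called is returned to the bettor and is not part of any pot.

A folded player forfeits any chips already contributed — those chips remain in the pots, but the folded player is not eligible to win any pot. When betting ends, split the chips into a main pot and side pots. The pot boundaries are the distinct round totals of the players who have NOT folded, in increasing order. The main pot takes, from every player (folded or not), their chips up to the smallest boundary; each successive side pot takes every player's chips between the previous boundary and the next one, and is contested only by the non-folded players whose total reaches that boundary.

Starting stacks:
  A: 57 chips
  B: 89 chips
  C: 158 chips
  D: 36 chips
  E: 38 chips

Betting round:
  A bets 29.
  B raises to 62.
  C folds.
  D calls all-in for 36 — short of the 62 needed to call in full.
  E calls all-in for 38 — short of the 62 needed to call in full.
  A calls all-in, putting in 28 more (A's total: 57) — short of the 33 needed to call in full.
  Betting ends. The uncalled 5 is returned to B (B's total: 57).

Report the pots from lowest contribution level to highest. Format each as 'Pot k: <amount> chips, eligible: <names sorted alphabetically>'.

Pot 1: 144 chips, eligible: A, B, D, E
Pot 2: 6 chips, eligible: A, B, E
Pot 3: 38 chips, eligible: A, B

Derivation:
Contributions (after 5 returned to B): A=57, B=57, D=36, E=38
Folded: C
Pot levels (distinct totals of non-folded players): 36, 38, 57
Layer 1-36: 36 each from A, B, D, E = 36*4 = 144 chips; eligible A, B, D, E
Layer 37-38: 2 each from A, B, E = 2*3 = 6 chips; eligible A, B, E
Layer 39-57: 19 each from A, B = 19*2 = 38 chips; eligible A, B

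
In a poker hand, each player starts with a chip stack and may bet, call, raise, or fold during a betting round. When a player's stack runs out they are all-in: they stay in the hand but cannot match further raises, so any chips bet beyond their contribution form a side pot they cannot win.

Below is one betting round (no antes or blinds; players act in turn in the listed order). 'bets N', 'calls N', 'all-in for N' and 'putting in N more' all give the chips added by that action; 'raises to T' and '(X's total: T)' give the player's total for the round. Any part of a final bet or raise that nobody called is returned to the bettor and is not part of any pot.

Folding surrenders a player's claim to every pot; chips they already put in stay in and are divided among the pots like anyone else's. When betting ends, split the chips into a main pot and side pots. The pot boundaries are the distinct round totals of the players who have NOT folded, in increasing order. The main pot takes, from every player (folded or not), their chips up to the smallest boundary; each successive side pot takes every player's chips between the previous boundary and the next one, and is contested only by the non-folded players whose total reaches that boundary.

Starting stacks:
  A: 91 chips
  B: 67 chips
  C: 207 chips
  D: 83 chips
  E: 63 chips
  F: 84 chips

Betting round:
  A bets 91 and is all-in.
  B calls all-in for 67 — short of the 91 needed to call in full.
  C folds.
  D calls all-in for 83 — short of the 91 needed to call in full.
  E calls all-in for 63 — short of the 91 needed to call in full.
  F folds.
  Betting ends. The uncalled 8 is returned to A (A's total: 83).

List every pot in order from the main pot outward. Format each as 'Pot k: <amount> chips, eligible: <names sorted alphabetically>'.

Contributions (after 8 returned to A): A=83, B=67, D=83, E=63
Folded: C, F
Pot levels (distinct totals of non-folded players): 63, 67, 83
Layer 1-63: 63 each from A, B, D, E = 63*4 = 252 chips; eligible A, B, D, E
Layer 64-67: 4 each from A, B, D = 4*3 = 12 chips; eligible A, B, D
Layer 68-83: 16 each from A, D = 16*2 = 32 chips; eligible A, D

Pot 1: 252 chips, eligible: A, B, D, E
Pot 2: 12 chips, eligible: A, B, D
Pot 3: 32 chips, eligible: A, D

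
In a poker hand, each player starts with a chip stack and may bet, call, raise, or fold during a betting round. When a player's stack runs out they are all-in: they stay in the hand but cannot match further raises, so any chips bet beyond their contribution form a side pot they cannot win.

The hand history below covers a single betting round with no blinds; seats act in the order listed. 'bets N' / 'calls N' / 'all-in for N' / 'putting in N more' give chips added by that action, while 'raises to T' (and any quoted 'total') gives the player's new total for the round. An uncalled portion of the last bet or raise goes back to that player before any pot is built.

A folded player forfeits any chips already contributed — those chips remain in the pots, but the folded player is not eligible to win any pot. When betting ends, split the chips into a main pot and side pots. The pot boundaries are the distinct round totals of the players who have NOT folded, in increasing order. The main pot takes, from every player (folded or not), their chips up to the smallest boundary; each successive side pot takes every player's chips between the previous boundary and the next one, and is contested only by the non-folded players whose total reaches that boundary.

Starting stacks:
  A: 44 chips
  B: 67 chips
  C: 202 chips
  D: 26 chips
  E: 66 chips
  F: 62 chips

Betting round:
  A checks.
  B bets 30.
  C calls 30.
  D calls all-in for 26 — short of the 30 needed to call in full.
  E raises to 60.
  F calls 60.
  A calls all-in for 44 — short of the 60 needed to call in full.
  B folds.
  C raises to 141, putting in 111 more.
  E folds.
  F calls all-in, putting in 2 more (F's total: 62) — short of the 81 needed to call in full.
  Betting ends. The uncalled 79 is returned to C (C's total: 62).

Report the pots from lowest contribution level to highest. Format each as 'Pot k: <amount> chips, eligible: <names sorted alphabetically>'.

Pot 1: 156 chips, eligible: A, C, D, F
Pot 2: 76 chips, eligible: A, C, F
Pot 3: 52 chips, eligible: C, F

Derivation:
Contributions (after 79 returned to C): A=44, B=30, C=62, D=26, E=60, F=62
Folded: B, E
Pot levels (distinct totals of non-folded players): 26, 44, 62
Layer 1-26: 26 each from A, B, C, D, E, F = 26*6 = 156 chips; eligible A, C, D, F
Layer 27-44: A 18 + B 4 + C 18 + E 18 + F 18 = 76 chips; eligible A, C, F
Layer 45-62: C 18 + E 16 + F 18 = 52 chips; eligible C, F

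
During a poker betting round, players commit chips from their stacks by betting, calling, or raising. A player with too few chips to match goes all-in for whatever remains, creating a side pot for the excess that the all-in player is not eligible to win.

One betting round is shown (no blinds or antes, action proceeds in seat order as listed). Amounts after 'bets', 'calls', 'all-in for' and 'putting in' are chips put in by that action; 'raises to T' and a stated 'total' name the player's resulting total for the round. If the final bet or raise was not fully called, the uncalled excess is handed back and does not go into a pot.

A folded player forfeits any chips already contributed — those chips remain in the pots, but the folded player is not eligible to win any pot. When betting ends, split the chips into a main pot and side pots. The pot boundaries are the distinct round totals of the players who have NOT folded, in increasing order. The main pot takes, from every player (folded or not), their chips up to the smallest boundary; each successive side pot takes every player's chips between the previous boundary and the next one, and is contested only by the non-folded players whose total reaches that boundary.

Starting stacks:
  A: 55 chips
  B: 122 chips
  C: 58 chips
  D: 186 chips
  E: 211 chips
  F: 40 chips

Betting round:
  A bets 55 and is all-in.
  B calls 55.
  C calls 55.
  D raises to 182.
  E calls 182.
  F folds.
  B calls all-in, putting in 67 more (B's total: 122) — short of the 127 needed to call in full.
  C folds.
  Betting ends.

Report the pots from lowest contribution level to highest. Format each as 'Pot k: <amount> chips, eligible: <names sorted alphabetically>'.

Contributions: A=55, B=122, C=55, D=182, E=182
Folded: C, F
Pot levels (distinct totals of non-folded players): 55, 122, 182
Layer 1-55: 55 each from A, B, C, D, E = 55*5 = 275 chips; eligible A, B, D, E
Layer 56-122: 67 each from B, D, E = 67*3 = 201 chips; eligible B, D, E
Layer 123-182: 60 each from D, E = 60*2 = 120 chips; eligible D, E

Pot 1: 275 chips, eligible: A, B, D, E
Pot 2: 201 chips, eligible: B, D, E
Pot 3: 120 chips, eligible: D, E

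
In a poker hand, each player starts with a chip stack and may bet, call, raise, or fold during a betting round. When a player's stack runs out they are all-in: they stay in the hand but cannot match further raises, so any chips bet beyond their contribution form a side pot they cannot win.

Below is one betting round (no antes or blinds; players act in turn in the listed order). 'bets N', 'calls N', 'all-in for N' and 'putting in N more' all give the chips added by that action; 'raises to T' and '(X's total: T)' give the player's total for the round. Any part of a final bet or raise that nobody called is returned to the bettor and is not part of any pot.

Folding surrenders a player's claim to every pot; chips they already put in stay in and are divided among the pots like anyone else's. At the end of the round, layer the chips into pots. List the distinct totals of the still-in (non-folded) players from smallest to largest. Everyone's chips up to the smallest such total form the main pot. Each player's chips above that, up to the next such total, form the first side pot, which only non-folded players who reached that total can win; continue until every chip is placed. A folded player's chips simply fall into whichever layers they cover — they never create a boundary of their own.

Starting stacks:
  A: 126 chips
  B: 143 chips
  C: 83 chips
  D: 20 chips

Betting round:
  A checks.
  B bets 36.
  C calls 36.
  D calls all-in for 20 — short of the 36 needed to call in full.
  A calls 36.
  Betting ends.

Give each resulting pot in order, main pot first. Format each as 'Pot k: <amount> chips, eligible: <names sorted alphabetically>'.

Pot 1: 80 chips, eligible: A, B, C, D
Pot 2: 48 chips, eligible: A, B, C

Derivation:
Contributions: A=36, B=36, C=36, D=20
Pot levels (distinct totals of non-folded players): 20, 36
Layer 1-20: 20 each from A, B, C, D = 20*4 = 80 chips; eligible A, B, C, D
Layer 21-36: 16 each from A, B, C = 16*3 = 48 chips; eligible A, B, C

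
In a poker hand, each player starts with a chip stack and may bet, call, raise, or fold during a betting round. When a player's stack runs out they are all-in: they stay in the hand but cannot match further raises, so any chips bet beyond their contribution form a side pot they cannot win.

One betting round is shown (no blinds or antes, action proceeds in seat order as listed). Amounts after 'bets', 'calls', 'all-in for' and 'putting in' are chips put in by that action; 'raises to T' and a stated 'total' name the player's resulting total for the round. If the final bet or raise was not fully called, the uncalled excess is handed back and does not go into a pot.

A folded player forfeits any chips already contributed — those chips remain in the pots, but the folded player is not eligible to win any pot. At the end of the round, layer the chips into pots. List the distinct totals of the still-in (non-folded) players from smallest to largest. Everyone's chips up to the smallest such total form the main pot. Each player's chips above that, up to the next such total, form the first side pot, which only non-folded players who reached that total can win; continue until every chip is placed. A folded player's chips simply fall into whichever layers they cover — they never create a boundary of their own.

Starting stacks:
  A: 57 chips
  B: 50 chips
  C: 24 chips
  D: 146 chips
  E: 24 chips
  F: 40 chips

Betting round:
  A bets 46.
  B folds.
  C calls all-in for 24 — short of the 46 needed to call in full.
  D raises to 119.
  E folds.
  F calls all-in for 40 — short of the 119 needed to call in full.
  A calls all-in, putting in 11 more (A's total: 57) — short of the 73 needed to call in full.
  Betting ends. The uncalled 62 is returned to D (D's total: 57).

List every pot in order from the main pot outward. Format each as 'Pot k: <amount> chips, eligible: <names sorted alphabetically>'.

Contributions (after 62 returned to D): A=57, C=24, D=57, F=40
Folded: B, E
Pot levels (distinct totals of non-folded players): 24, 40, 57
Layer 1-24: 24 each from A, C, D, F = 24*4 = 96 chips; eligible A, C, D, F
Layer 25-40: 16 each from A, D, F = 16*3 = 48 chips; eligible A, D, F
Layer 41-57: 17 each from A, D = 17*2 = 34 chips; eligible A, D

Pot 1: 96 chips, eligible: A, C, D, F
Pot 2: 48 chips, eligible: A, D, F
Pot 3: 34 chips, eligible: A, D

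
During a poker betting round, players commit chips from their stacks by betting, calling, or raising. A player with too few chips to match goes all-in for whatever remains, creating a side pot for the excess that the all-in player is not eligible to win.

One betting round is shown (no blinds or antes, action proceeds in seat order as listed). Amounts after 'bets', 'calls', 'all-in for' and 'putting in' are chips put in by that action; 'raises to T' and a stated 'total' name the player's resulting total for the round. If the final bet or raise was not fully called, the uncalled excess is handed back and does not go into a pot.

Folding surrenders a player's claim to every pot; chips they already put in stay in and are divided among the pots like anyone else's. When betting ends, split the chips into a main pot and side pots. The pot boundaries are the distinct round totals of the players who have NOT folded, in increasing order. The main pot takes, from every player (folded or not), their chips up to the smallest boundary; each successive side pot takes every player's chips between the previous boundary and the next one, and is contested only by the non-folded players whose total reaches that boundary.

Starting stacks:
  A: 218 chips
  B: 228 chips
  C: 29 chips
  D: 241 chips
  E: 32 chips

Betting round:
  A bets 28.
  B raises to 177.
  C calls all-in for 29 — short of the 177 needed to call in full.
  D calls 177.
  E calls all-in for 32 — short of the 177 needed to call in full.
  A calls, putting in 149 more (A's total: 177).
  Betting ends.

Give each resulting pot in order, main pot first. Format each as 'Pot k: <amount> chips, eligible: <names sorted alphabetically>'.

Pot 1: 145 chips, eligible: A, B, C, D, E
Pot 2: 12 chips, eligible: A, B, D, E
Pot 3: 435 chips, eligible: A, B, D

Derivation:
Contributions: A=177, B=177, C=29, D=177, E=32
Pot levels (distinct totals of non-folded players): 29, 32, 177
Layer 1-29: 29 each from A, B, C, D, E = 29*5 = 145 chips; eligible A, B, C, D, E
Layer 30-32: 3 each from A, B, D, E = 3*4 = 12 chips; eligible A, B, D, E
Layer 33-177: 145 each from A, B, D = 145*3 = 435 chips; eligible A, B, D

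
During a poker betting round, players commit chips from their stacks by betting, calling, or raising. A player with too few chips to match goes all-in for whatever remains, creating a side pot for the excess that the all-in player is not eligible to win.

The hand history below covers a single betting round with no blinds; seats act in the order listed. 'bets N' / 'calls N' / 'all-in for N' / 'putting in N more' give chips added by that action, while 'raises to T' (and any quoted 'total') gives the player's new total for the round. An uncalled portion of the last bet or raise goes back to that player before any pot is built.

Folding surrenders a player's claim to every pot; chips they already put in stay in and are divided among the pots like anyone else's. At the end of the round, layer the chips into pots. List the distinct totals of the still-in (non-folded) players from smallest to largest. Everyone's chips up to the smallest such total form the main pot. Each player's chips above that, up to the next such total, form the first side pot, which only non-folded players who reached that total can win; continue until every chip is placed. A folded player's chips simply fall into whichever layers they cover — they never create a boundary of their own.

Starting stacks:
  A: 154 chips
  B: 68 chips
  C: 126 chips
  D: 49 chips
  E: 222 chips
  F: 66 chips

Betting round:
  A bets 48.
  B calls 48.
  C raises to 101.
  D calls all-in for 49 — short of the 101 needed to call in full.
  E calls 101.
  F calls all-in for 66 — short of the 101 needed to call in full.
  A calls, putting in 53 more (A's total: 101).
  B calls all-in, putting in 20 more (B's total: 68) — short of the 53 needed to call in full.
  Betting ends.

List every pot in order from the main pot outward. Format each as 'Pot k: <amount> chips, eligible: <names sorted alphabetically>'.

Contributions: A=101, B=68, C=101, D=49, E=101, F=66
Pot levels (distinct totals of non-folded players): 49, 66, 68, 101
Layer 1-49: 49 each from A, B, C, D, E, F = 49*6 = 294 chips; eligible A, B, C, D, E, F
Layer 50-66: 17 each from A, B, C, E, F = 17*5 = 85 chips; eligible A, B, C, E, F
Layer 67-68: 2 each from A, B, C, E = 2*4 = 8 chips; eligible A, B, C, E
Layer 69-101: 33 each from A, C, E = 33*3 = 99 chips; eligible A, C, E

Pot 1: 294 chips, eligible: A, B, C, D, E, F
Pot 2: 85 chips, eligible: A, B, C, E, F
Pot 3: 8 chips, eligible: A, B, C, E
Pot 4: 99 chips, eligible: A, C, E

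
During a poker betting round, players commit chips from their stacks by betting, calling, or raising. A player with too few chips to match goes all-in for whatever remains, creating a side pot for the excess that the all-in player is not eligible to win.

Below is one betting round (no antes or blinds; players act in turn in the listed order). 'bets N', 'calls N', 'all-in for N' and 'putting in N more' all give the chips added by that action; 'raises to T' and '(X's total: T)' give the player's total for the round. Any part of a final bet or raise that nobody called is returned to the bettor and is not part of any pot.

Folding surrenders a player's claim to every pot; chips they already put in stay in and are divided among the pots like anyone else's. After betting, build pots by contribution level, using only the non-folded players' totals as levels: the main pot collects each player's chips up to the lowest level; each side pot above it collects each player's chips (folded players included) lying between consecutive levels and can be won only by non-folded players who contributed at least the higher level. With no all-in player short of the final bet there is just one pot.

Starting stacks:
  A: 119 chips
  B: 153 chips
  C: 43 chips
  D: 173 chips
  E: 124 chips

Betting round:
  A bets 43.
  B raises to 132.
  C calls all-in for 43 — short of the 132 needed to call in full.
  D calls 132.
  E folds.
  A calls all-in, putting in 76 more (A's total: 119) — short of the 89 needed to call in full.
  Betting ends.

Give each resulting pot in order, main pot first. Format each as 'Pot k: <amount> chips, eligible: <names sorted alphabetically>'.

Contributions: A=119, B=132, C=43, D=132
Folded: E
Pot levels (distinct totals of non-folded players): 43, 119, 132
Layer 1-43: 43 each from A, B, C, D = 43*4 = 172 chips; eligible A, B, C, D
Layer 44-119: 76 each from A, B, D = 76*3 = 228 chips; eligible A, B, D
Layer 120-132: 13 each from B, D = 13*2 = 26 chips; eligible B, D

Pot 1: 172 chips, eligible: A, B, C, D
Pot 2: 228 chips, eligible: A, B, D
Pot 3: 26 chips, eligible: B, D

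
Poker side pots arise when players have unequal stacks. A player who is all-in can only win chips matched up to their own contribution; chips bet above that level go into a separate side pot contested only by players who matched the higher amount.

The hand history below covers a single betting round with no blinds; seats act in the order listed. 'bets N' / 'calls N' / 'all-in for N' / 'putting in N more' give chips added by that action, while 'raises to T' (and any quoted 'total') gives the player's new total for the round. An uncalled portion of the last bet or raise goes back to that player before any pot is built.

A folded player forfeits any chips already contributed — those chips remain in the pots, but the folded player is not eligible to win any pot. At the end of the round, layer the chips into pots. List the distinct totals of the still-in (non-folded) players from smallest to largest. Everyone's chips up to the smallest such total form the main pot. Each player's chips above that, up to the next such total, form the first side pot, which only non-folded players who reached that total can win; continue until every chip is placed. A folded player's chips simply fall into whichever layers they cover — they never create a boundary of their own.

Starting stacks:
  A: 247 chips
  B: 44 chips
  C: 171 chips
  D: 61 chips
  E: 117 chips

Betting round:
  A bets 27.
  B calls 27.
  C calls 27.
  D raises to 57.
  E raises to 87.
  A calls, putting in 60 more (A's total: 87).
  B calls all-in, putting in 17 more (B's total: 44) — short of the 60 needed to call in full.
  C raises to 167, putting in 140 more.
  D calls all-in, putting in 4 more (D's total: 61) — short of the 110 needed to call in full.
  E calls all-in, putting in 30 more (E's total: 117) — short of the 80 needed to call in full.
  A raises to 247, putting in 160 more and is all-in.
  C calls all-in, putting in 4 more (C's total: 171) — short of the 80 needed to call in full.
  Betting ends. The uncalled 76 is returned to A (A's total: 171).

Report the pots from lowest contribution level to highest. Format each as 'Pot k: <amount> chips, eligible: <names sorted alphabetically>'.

Pot 1: 220 chips, eligible: A, B, C, D, E
Pot 2: 68 chips, eligible: A, C, D, E
Pot 3: 168 chips, eligible: A, C, E
Pot 4: 108 chips, eligible: A, C

Derivation:
Contributions (after 76 returned to A): A=171, B=44, C=171, D=61, E=117
Pot levels (distinct totals of non-folded players): 44, 61, 117, 171
Layer 1-44: 44 each from A, B, C, D, E = 44*5 = 220 chips; eligible A, B, C, D, E
Layer 45-61: 17 each from A, C, D, E = 17*4 = 68 chips; eligible A, C, D, E
Layer 62-117: 56 each from A, C, E = 56*3 = 168 chips; eligible A, C, E
Layer 118-171: 54 each from A, C = 54*2 = 108 chips; eligible A, C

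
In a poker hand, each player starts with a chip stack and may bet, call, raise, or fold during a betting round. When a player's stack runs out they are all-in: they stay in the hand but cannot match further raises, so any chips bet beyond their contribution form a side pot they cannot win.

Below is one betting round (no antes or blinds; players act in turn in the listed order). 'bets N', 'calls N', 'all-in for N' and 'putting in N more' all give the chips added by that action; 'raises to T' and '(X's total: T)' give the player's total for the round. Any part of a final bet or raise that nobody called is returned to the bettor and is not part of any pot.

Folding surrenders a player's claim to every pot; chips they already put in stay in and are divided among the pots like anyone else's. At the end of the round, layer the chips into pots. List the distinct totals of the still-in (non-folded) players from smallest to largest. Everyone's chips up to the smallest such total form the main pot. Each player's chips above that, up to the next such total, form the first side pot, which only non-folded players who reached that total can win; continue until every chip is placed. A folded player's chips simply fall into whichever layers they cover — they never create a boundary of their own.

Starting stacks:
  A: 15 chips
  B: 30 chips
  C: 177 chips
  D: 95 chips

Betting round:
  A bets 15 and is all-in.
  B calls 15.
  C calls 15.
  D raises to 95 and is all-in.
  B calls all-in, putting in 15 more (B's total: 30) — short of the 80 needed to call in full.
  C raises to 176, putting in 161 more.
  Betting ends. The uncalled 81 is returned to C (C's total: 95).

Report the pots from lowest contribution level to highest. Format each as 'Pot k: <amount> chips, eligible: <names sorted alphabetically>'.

Contributions (after 81 returned to C): A=15, B=30, C=95, D=95
Pot levels (distinct totals of non-folded players): 15, 30, 95
Layer 1-15: 15 each from A, B, C, D = 15*4 = 60 chips; eligible A, B, C, D
Layer 16-30: 15 each from B, C, D = 15*3 = 45 chips; eligible B, C, D
Layer 31-95: 65 each from C, D = 65*2 = 130 chips; eligible C, D

Pot 1: 60 chips, eligible: A, B, C, D
Pot 2: 45 chips, eligible: B, C, D
Pot 3: 130 chips, eligible: C, D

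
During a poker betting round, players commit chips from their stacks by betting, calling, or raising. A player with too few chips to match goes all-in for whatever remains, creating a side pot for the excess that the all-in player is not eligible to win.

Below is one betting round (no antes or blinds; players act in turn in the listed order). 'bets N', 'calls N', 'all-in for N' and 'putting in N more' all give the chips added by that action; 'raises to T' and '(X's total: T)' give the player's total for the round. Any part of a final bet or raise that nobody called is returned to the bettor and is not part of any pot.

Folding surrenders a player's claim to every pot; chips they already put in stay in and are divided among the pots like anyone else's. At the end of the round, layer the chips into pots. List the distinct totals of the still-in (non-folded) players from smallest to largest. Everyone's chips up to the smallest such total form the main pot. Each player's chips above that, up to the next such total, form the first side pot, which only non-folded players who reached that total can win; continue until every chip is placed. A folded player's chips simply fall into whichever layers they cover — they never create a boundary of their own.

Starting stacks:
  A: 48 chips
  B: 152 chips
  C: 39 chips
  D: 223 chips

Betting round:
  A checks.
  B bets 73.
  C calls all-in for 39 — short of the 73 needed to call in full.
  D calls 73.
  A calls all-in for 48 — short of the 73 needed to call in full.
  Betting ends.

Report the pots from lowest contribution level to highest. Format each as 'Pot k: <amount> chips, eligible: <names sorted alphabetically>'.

Contributions: A=48, B=73, C=39, D=73
Pot levels (distinct totals of non-folded players): 39, 48, 73
Layer 1-39: 39 each from A, B, C, D = 39*4 = 156 chips; eligible A, B, C, D
Layer 40-48: 9 each from A, B, D = 9*3 = 27 chips; eligible A, B, D
Layer 49-73: 25 each from B, D = 25*2 = 50 chips; eligible B, D

Pot 1: 156 chips, eligible: A, B, C, D
Pot 2: 27 chips, eligible: A, B, D
Pot 3: 50 chips, eligible: B, D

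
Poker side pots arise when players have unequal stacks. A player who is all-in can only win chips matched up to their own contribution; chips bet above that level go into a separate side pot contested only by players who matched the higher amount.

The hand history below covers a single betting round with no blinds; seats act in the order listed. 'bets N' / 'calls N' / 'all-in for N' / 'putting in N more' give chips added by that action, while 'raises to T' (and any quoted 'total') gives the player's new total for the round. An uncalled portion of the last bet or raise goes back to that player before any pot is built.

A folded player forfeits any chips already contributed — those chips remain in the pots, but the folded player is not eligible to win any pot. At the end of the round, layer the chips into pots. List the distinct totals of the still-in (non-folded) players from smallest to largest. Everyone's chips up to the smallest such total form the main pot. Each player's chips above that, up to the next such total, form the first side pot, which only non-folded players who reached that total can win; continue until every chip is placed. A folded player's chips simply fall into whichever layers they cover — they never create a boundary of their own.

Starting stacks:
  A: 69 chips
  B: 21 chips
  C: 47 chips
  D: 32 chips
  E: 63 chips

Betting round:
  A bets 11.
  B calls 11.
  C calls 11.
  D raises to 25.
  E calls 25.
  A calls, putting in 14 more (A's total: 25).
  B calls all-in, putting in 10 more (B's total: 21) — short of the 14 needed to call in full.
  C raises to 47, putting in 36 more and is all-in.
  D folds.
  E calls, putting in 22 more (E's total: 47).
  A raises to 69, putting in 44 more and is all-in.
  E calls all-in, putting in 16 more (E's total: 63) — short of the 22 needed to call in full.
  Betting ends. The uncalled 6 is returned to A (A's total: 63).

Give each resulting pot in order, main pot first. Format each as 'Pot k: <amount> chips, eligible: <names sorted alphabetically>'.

Contributions (after 6 returned to A): A=63, B=21, C=47, D=25, E=63
Folded: D
Pot levels (distinct totals of non-folded players): 21, 47, 63
Layer 1-21: 21 each from A, B, C, D, E = 21*5 = 105 chips; eligible A, B, C, E
Layer 22-47: A 26 + C 26 + D 4 + E 26 = 82 chips; eligible A, C, E
Layer 48-63: 16 each from A, E = 16*2 = 32 chips; eligible A, E

Pot 1: 105 chips, eligible: A, B, C, E
Pot 2: 82 chips, eligible: A, C, E
Pot 3: 32 chips, eligible: A, E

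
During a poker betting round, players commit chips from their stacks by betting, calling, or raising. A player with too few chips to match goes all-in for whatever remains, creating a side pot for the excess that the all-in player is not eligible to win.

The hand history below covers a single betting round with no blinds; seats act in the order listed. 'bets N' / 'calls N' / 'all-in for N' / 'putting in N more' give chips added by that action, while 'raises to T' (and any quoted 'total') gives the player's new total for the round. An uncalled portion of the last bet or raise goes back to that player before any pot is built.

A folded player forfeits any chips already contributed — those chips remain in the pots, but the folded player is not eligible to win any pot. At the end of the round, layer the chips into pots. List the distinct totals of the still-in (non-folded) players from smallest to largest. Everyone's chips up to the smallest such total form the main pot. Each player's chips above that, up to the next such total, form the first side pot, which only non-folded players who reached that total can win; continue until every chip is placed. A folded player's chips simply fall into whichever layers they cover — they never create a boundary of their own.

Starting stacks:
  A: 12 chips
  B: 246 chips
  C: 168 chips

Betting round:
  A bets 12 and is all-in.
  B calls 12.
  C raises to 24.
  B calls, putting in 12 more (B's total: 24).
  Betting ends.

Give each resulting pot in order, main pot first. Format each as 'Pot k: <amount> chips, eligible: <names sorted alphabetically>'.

Contributions: A=12, B=24, C=24
Pot levels (distinct totals of non-folded players): 12, 24
Layer 1-12: 12 each from A, B, C = 12*3 = 36 chips; eligible A, B, C
Layer 13-24: 12 each from B, C = 12*2 = 24 chips; eligible B, C

Pot 1: 36 chips, eligible: A, B, C
Pot 2: 24 chips, eligible: B, C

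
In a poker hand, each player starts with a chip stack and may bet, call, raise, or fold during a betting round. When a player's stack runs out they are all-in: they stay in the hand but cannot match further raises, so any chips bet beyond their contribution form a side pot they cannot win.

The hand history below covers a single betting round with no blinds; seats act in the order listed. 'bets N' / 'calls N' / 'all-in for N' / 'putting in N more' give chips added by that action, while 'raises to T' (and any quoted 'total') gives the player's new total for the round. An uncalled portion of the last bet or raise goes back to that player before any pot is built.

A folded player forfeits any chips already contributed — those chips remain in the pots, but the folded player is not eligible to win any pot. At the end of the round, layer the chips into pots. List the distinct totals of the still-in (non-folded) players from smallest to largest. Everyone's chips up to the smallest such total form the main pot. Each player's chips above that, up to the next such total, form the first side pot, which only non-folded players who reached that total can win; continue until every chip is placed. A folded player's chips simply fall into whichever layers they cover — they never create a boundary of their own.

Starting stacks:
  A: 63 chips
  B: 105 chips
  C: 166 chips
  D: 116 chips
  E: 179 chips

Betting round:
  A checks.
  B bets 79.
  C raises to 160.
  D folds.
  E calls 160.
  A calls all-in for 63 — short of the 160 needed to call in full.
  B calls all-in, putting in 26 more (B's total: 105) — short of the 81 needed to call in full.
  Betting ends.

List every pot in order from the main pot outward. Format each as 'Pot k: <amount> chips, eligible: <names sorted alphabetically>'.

Pot 1: 252 chips, eligible: A, B, C, E
Pot 2: 126 chips, eligible: B, C, E
Pot 3: 110 chips, eligible: C, E

Derivation:
Contributions: A=63, B=105, C=160, E=160
Folded: D
Pot levels (distinct totals of non-folded players): 63, 105, 160
Layer 1-63: 63 each from A, B, C, E = 63*4 = 252 chips; eligible A, B, C, E
Layer 64-105: 42 each from B, C, E = 42*3 = 126 chips; eligible B, C, E
Layer 106-160: 55 each from C, E = 55*2 = 110 chips; eligible C, E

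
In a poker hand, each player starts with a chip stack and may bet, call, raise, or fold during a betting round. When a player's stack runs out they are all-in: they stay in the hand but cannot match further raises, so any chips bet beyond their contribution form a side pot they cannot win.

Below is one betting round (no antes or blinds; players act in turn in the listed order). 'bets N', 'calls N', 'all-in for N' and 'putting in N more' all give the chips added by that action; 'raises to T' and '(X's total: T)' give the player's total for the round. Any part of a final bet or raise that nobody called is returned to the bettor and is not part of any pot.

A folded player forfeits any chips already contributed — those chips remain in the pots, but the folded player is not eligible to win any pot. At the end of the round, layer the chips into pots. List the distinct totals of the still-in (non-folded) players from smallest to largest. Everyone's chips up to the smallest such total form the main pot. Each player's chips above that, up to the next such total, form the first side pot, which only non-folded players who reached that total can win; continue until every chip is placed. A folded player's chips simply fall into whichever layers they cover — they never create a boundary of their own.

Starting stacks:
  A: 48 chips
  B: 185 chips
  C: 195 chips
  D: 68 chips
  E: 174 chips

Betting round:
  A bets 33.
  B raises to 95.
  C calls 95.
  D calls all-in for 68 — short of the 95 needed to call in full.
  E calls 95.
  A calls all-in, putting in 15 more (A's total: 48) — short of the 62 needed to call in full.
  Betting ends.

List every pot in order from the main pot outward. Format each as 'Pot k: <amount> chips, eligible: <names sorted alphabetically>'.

Pot 1: 240 chips, eligible: A, B, C, D, E
Pot 2: 80 chips, eligible: B, C, D, E
Pot 3: 81 chips, eligible: B, C, E

Derivation:
Contributions: A=48, B=95, C=95, D=68, E=95
Pot levels (distinct totals of non-folded players): 48, 68, 95
Layer 1-48: 48 each from A, B, C, D, E = 48*5 = 240 chips; eligible A, B, C, D, E
Layer 49-68: 20 each from B, C, D, E = 20*4 = 80 chips; eligible B, C, D, E
Layer 69-95: 27 each from B, C, E = 27*3 = 81 chips; eligible B, C, E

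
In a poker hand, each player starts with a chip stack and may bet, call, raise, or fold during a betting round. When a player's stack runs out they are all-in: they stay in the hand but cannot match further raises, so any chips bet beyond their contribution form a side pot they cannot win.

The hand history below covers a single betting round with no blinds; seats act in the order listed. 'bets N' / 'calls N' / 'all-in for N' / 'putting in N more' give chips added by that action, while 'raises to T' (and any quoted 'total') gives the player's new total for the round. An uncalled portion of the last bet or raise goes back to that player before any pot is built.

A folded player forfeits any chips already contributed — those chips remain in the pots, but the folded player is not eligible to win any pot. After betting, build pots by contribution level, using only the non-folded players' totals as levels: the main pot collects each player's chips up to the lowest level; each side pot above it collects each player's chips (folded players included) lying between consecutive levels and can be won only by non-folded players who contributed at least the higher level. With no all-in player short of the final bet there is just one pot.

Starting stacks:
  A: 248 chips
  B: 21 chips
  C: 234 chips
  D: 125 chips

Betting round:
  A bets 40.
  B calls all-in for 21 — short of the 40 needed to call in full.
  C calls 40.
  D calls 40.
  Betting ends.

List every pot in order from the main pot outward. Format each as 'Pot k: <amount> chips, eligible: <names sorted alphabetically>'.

Pot 1: 84 chips, eligible: A, B, C, D
Pot 2: 57 chips, eligible: A, C, D

Derivation:
Contributions: A=40, B=21, C=40, D=40
Pot levels (distinct totals of non-folded players): 21, 40
Layer 1-21: 21 each from A, B, C, D = 21*4 = 84 chips; eligible A, B, C, D
Layer 22-40: 19 each from A, C, D = 19*3 = 57 chips; eligible A, C, D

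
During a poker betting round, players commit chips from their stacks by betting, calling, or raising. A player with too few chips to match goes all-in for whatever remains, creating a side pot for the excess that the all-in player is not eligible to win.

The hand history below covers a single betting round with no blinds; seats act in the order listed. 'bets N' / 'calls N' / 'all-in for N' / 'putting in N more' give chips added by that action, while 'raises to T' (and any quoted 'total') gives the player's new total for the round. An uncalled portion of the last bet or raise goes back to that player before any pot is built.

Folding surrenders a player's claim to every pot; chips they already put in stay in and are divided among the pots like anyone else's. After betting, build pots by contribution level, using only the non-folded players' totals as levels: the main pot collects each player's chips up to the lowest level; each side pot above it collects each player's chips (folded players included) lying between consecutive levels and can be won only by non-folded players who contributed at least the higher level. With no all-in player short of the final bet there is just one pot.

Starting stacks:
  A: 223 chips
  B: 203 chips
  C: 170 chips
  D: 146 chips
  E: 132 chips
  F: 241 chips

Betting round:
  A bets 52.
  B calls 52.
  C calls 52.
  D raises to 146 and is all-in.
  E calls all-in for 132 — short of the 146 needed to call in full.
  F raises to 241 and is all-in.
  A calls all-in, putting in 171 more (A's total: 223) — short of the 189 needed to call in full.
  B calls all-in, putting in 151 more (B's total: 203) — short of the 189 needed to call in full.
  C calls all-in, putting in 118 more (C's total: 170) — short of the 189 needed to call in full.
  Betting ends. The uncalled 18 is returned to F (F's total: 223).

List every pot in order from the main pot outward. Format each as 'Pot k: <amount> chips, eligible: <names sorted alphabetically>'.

Pot 1: 792 chips, eligible: A, B, C, D, E, F
Pot 2: 70 chips, eligible: A, B, C, D, F
Pot 3: 96 chips, eligible: A, B, C, F
Pot 4: 99 chips, eligible: A, B, F
Pot 5: 40 chips, eligible: A, F

Derivation:
Contributions (after 18 returned to F): A=223, B=203, C=170, D=146, E=132, F=223
Pot levels (distinct totals of non-folded players): 132, 146, 170, 203, 223
Layer 1-132: 132 each from A, B, C, D, E, F = 132*6 = 792 chips; eligible A, B, C, D, E, F
Layer 133-146: 14 each from A, B, C, D, F = 14*5 = 70 chips; eligible A, B, C, D, F
Layer 147-170: 24 each from A, B, C, F = 24*4 = 96 chips; eligible A, B, C, F
Layer 171-203: 33 each from A, B, F = 33*3 = 99 chips; eligible A, B, F
Layer 204-223: 20 each from A, F = 20*2 = 40 chips; eligible A, F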